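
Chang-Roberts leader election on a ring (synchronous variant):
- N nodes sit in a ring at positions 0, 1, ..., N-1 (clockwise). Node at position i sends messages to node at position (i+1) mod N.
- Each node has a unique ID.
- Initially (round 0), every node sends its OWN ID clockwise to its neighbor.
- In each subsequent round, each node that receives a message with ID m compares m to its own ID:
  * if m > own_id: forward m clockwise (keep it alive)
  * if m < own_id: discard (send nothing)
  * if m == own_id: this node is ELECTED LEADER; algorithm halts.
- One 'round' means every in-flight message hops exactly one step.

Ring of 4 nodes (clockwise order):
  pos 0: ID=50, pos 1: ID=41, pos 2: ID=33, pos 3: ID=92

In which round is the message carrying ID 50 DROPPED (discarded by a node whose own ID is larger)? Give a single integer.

Answer: 3

Derivation:
Round 1: pos1(id41) recv 50: fwd; pos2(id33) recv 41: fwd; pos3(id92) recv 33: drop; pos0(id50) recv 92: fwd
Round 2: pos2(id33) recv 50: fwd; pos3(id92) recv 41: drop; pos1(id41) recv 92: fwd
Round 3: pos3(id92) recv 50: drop; pos2(id33) recv 92: fwd
Round 4: pos3(id92) recv 92: ELECTED
Message ID 50 originates at pos 0; dropped at pos 3 in round 3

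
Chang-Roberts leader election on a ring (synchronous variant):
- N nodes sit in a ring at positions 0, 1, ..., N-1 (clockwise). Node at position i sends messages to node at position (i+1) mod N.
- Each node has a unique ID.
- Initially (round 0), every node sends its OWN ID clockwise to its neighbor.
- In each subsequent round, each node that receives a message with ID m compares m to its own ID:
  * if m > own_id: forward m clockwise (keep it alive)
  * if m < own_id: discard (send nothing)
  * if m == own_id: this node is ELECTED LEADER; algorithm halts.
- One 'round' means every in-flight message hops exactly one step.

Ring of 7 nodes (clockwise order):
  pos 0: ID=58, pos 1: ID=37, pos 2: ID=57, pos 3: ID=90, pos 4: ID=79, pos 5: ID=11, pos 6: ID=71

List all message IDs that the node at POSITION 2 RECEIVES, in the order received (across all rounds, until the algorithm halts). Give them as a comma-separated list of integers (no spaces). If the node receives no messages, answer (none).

Round 1: pos1(id37) recv 58: fwd; pos2(id57) recv 37: drop; pos3(id90) recv 57: drop; pos4(id79) recv 90: fwd; pos5(id11) recv 79: fwd; pos6(id71) recv 11: drop; pos0(id58) recv 71: fwd
Round 2: pos2(id57) recv 58: fwd; pos5(id11) recv 90: fwd; pos6(id71) recv 79: fwd; pos1(id37) recv 71: fwd
Round 3: pos3(id90) recv 58: drop; pos6(id71) recv 90: fwd; pos0(id58) recv 79: fwd; pos2(id57) recv 71: fwd
Round 4: pos0(id58) recv 90: fwd; pos1(id37) recv 79: fwd; pos3(id90) recv 71: drop
Round 5: pos1(id37) recv 90: fwd; pos2(id57) recv 79: fwd
Round 6: pos2(id57) recv 90: fwd; pos3(id90) recv 79: drop
Round 7: pos3(id90) recv 90: ELECTED

Answer: 37,58,71,79,90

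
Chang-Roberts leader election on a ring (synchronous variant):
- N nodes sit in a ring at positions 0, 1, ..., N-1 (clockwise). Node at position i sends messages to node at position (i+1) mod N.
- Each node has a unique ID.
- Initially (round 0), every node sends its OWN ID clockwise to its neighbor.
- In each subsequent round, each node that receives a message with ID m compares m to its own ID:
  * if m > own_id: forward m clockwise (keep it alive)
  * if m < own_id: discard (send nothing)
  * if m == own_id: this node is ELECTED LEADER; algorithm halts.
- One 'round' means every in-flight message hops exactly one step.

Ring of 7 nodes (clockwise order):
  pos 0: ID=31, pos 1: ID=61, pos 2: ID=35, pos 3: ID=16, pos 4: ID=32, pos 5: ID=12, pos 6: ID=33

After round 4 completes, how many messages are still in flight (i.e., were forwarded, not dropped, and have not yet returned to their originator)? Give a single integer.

Round 1: pos1(id61) recv 31: drop; pos2(id35) recv 61: fwd; pos3(id16) recv 35: fwd; pos4(id32) recv 16: drop; pos5(id12) recv 32: fwd; pos6(id33) recv 12: drop; pos0(id31) recv 33: fwd
Round 2: pos3(id16) recv 61: fwd; pos4(id32) recv 35: fwd; pos6(id33) recv 32: drop; pos1(id61) recv 33: drop
Round 3: pos4(id32) recv 61: fwd; pos5(id12) recv 35: fwd
Round 4: pos5(id12) recv 61: fwd; pos6(id33) recv 35: fwd
After round 4: 2 messages still in flight

Answer: 2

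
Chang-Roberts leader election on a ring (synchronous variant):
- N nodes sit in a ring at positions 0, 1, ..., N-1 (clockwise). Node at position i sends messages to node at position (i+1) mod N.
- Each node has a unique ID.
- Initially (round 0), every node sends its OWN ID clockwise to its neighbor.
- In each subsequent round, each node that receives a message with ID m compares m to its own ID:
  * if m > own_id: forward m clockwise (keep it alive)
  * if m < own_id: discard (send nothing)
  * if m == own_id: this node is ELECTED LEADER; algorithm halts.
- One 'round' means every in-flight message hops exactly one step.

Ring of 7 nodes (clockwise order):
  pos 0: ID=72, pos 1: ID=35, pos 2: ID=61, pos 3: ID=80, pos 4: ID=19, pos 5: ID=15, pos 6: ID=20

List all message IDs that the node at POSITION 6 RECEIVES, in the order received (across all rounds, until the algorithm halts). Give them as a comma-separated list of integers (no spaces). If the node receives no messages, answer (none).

Round 1: pos1(id35) recv 72: fwd; pos2(id61) recv 35: drop; pos3(id80) recv 61: drop; pos4(id19) recv 80: fwd; pos5(id15) recv 19: fwd; pos6(id20) recv 15: drop; pos0(id72) recv 20: drop
Round 2: pos2(id61) recv 72: fwd; pos5(id15) recv 80: fwd; pos6(id20) recv 19: drop
Round 3: pos3(id80) recv 72: drop; pos6(id20) recv 80: fwd
Round 4: pos0(id72) recv 80: fwd
Round 5: pos1(id35) recv 80: fwd
Round 6: pos2(id61) recv 80: fwd
Round 7: pos3(id80) recv 80: ELECTED

Answer: 15,19,80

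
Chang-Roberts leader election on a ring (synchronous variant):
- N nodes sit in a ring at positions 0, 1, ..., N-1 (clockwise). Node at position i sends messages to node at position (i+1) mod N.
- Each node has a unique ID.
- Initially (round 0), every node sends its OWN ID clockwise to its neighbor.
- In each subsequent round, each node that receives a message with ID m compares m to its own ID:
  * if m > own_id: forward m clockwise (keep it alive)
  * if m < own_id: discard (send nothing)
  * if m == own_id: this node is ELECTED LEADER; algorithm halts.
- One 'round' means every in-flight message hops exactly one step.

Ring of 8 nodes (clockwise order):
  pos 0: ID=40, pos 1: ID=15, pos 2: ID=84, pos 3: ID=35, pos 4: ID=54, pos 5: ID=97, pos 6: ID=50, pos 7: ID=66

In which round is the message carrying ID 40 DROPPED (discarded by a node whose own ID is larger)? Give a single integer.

Round 1: pos1(id15) recv 40: fwd; pos2(id84) recv 15: drop; pos3(id35) recv 84: fwd; pos4(id54) recv 35: drop; pos5(id97) recv 54: drop; pos6(id50) recv 97: fwd; pos7(id66) recv 50: drop; pos0(id40) recv 66: fwd
Round 2: pos2(id84) recv 40: drop; pos4(id54) recv 84: fwd; pos7(id66) recv 97: fwd; pos1(id15) recv 66: fwd
Round 3: pos5(id97) recv 84: drop; pos0(id40) recv 97: fwd; pos2(id84) recv 66: drop
Round 4: pos1(id15) recv 97: fwd
Round 5: pos2(id84) recv 97: fwd
Round 6: pos3(id35) recv 97: fwd
Round 7: pos4(id54) recv 97: fwd
Round 8: pos5(id97) recv 97: ELECTED
Message ID 40 originates at pos 0; dropped at pos 2 in round 2

Answer: 2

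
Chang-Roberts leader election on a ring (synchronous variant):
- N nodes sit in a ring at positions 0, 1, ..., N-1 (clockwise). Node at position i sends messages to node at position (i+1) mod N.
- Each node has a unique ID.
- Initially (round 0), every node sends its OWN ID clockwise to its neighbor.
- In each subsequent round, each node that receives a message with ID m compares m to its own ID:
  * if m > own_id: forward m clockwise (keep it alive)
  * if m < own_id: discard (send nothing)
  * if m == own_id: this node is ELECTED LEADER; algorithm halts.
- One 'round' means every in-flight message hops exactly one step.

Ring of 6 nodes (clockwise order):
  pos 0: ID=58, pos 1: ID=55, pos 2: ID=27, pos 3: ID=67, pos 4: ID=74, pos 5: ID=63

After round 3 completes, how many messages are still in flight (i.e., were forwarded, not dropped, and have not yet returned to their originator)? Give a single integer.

Round 1: pos1(id55) recv 58: fwd; pos2(id27) recv 55: fwd; pos3(id67) recv 27: drop; pos4(id74) recv 67: drop; pos5(id63) recv 74: fwd; pos0(id58) recv 63: fwd
Round 2: pos2(id27) recv 58: fwd; pos3(id67) recv 55: drop; pos0(id58) recv 74: fwd; pos1(id55) recv 63: fwd
Round 3: pos3(id67) recv 58: drop; pos1(id55) recv 74: fwd; pos2(id27) recv 63: fwd
After round 3: 2 messages still in flight

Answer: 2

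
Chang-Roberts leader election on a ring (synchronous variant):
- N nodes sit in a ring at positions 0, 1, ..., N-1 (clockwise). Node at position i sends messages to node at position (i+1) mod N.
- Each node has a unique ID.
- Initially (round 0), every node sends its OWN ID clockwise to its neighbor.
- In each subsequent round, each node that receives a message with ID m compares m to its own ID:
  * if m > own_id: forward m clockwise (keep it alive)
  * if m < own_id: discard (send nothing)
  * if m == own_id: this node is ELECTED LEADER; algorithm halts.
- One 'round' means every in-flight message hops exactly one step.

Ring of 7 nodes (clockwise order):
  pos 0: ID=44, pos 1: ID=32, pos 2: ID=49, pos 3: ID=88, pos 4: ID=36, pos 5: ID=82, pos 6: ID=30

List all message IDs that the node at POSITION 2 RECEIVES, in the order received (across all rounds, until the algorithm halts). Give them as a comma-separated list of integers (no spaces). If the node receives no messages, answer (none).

Round 1: pos1(id32) recv 44: fwd; pos2(id49) recv 32: drop; pos3(id88) recv 49: drop; pos4(id36) recv 88: fwd; pos5(id82) recv 36: drop; pos6(id30) recv 82: fwd; pos0(id44) recv 30: drop
Round 2: pos2(id49) recv 44: drop; pos5(id82) recv 88: fwd; pos0(id44) recv 82: fwd
Round 3: pos6(id30) recv 88: fwd; pos1(id32) recv 82: fwd
Round 4: pos0(id44) recv 88: fwd; pos2(id49) recv 82: fwd
Round 5: pos1(id32) recv 88: fwd; pos3(id88) recv 82: drop
Round 6: pos2(id49) recv 88: fwd
Round 7: pos3(id88) recv 88: ELECTED

Answer: 32,44,82,88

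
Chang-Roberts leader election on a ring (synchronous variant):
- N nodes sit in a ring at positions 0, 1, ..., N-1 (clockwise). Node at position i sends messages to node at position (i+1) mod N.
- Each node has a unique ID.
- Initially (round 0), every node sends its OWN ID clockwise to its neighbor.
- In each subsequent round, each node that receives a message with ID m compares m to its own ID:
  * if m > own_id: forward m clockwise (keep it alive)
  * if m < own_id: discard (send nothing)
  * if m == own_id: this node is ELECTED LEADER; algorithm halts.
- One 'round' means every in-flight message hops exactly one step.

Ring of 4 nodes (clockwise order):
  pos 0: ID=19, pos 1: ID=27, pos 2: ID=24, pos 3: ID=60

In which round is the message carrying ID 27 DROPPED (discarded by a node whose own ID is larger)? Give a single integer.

Answer: 2

Derivation:
Round 1: pos1(id27) recv 19: drop; pos2(id24) recv 27: fwd; pos3(id60) recv 24: drop; pos0(id19) recv 60: fwd
Round 2: pos3(id60) recv 27: drop; pos1(id27) recv 60: fwd
Round 3: pos2(id24) recv 60: fwd
Round 4: pos3(id60) recv 60: ELECTED
Message ID 27 originates at pos 1; dropped at pos 3 in round 2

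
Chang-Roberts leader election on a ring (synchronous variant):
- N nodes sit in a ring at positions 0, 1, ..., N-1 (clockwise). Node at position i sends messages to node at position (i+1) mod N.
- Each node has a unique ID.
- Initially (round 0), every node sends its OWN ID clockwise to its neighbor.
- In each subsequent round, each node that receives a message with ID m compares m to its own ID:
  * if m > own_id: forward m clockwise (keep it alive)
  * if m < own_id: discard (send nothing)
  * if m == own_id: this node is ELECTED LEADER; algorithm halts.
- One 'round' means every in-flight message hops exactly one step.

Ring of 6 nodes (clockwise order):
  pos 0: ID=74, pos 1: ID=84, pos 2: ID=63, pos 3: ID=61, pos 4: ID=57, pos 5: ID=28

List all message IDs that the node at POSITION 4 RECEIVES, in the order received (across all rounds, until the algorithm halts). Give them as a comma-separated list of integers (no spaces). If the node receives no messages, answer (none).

Answer: 61,63,84

Derivation:
Round 1: pos1(id84) recv 74: drop; pos2(id63) recv 84: fwd; pos3(id61) recv 63: fwd; pos4(id57) recv 61: fwd; pos5(id28) recv 57: fwd; pos0(id74) recv 28: drop
Round 2: pos3(id61) recv 84: fwd; pos4(id57) recv 63: fwd; pos5(id28) recv 61: fwd; pos0(id74) recv 57: drop
Round 3: pos4(id57) recv 84: fwd; pos5(id28) recv 63: fwd; pos0(id74) recv 61: drop
Round 4: pos5(id28) recv 84: fwd; pos0(id74) recv 63: drop
Round 5: pos0(id74) recv 84: fwd
Round 6: pos1(id84) recv 84: ELECTED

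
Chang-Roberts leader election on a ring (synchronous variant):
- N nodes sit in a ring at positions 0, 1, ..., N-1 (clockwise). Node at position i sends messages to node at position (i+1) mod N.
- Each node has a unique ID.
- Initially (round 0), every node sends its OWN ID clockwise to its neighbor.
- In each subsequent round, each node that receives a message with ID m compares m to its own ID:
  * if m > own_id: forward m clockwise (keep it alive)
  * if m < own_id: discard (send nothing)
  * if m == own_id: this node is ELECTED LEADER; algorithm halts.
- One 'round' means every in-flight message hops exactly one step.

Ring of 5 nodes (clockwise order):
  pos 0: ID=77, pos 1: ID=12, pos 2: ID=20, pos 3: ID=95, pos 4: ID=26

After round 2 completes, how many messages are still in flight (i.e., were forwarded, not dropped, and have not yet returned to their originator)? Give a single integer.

Answer: 2

Derivation:
Round 1: pos1(id12) recv 77: fwd; pos2(id20) recv 12: drop; pos3(id95) recv 20: drop; pos4(id26) recv 95: fwd; pos0(id77) recv 26: drop
Round 2: pos2(id20) recv 77: fwd; pos0(id77) recv 95: fwd
After round 2: 2 messages still in flight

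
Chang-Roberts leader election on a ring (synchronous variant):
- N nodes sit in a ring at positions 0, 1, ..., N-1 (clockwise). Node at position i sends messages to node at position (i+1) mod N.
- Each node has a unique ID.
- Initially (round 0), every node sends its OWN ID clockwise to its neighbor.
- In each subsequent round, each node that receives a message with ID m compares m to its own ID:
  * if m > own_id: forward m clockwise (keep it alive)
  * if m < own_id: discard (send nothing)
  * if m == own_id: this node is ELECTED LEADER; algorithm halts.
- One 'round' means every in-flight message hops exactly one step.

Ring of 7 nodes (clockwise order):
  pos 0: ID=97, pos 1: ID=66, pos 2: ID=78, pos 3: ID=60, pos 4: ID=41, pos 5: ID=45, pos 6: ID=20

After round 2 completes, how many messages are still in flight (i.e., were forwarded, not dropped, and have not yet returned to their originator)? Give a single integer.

Round 1: pos1(id66) recv 97: fwd; pos2(id78) recv 66: drop; pos3(id60) recv 78: fwd; pos4(id41) recv 60: fwd; pos5(id45) recv 41: drop; pos6(id20) recv 45: fwd; pos0(id97) recv 20: drop
Round 2: pos2(id78) recv 97: fwd; pos4(id41) recv 78: fwd; pos5(id45) recv 60: fwd; pos0(id97) recv 45: drop
After round 2: 3 messages still in flight

Answer: 3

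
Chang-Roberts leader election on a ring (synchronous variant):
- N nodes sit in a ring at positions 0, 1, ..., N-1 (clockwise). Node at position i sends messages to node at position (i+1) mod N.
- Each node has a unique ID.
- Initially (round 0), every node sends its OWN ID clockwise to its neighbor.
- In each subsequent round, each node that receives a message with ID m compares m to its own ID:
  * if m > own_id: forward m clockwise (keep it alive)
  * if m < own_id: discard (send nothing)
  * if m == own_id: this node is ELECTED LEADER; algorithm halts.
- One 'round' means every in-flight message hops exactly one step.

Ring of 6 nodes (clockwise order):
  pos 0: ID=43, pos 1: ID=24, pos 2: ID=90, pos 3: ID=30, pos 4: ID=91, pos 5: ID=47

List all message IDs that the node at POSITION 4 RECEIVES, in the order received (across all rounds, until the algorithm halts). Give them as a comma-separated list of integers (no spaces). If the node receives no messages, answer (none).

Answer: 30,90,91

Derivation:
Round 1: pos1(id24) recv 43: fwd; pos2(id90) recv 24: drop; pos3(id30) recv 90: fwd; pos4(id91) recv 30: drop; pos5(id47) recv 91: fwd; pos0(id43) recv 47: fwd
Round 2: pos2(id90) recv 43: drop; pos4(id91) recv 90: drop; pos0(id43) recv 91: fwd; pos1(id24) recv 47: fwd
Round 3: pos1(id24) recv 91: fwd; pos2(id90) recv 47: drop
Round 4: pos2(id90) recv 91: fwd
Round 5: pos3(id30) recv 91: fwd
Round 6: pos4(id91) recv 91: ELECTED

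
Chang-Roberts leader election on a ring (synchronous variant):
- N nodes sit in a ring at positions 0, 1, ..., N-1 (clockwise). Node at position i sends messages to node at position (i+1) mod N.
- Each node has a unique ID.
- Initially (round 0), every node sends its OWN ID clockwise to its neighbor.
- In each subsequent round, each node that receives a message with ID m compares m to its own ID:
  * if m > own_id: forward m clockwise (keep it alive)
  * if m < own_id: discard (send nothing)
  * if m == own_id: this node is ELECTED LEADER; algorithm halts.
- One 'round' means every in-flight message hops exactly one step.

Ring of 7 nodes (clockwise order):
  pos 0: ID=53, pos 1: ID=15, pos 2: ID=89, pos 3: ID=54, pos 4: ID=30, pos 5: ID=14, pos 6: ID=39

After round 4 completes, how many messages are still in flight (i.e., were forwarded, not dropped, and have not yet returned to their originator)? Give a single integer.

Answer: 2

Derivation:
Round 1: pos1(id15) recv 53: fwd; pos2(id89) recv 15: drop; pos3(id54) recv 89: fwd; pos4(id30) recv 54: fwd; pos5(id14) recv 30: fwd; pos6(id39) recv 14: drop; pos0(id53) recv 39: drop
Round 2: pos2(id89) recv 53: drop; pos4(id30) recv 89: fwd; pos5(id14) recv 54: fwd; pos6(id39) recv 30: drop
Round 3: pos5(id14) recv 89: fwd; pos6(id39) recv 54: fwd
Round 4: pos6(id39) recv 89: fwd; pos0(id53) recv 54: fwd
After round 4: 2 messages still in flight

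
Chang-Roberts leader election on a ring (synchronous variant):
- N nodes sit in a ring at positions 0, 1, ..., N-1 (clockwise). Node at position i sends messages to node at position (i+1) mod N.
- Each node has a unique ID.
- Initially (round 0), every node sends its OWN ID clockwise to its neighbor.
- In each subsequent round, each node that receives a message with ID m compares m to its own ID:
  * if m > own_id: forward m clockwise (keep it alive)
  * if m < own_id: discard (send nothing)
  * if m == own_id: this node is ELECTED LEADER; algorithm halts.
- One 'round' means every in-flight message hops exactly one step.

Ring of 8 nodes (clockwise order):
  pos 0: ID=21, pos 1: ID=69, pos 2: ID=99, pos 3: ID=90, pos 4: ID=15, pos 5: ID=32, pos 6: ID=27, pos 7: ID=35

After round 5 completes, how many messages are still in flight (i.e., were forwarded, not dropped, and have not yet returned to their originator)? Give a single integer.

Round 1: pos1(id69) recv 21: drop; pos2(id99) recv 69: drop; pos3(id90) recv 99: fwd; pos4(id15) recv 90: fwd; pos5(id32) recv 15: drop; pos6(id27) recv 32: fwd; pos7(id35) recv 27: drop; pos0(id21) recv 35: fwd
Round 2: pos4(id15) recv 99: fwd; pos5(id32) recv 90: fwd; pos7(id35) recv 32: drop; pos1(id69) recv 35: drop
Round 3: pos5(id32) recv 99: fwd; pos6(id27) recv 90: fwd
Round 4: pos6(id27) recv 99: fwd; pos7(id35) recv 90: fwd
Round 5: pos7(id35) recv 99: fwd; pos0(id21) recv 90: fwd
After round 5: 2 messages still in flight

Answer: 2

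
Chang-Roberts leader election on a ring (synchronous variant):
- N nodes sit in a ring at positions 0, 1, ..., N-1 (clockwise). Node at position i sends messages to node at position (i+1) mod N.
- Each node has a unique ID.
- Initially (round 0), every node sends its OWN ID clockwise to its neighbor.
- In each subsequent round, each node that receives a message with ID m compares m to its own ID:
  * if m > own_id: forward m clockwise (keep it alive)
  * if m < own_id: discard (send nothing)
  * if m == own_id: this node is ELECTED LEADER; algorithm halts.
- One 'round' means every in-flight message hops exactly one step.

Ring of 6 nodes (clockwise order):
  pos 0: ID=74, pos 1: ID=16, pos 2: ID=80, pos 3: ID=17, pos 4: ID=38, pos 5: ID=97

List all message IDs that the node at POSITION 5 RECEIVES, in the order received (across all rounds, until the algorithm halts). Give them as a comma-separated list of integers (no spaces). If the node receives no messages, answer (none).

Answer: 38,80,97

Derivation:
Round 1: pos1(id16) recv 74: fwd; pos2(id80) recv 16: drop; pos3(id17) recv 80: fwd; pos4(id38) recv 17: drop; pos5(id97) recv 38: drop; pos0(id74) recv 97: fwd
Round 2: pos2(id80) recv 74: drop; pos4(id38) recv 80: fwd; pos1(id16) recv 97: fwd
Round 3: pos5(id97) recv 80: drop; pos2(id80) recv 97: fwd
Round 4: pos3(id17) recv 97: fwd
Round 5: pos4(id38) recv 97: fwd
Round 6: pos5(id97) recv 97: ELECTED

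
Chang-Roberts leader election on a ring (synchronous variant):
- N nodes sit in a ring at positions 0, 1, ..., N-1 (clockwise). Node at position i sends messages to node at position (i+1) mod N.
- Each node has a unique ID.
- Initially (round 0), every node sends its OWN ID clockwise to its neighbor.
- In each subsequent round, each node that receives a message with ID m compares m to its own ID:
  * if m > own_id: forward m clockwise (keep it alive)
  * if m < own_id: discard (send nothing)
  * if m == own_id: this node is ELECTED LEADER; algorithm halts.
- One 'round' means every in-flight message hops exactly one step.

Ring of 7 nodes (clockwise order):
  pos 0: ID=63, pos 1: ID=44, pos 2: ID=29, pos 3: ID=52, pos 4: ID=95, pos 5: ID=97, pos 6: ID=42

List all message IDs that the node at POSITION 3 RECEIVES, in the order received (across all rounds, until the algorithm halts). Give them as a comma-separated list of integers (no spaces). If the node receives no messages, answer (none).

Answer: 29,44,63,97

Derivation:
Round 1: pos1(id44) recv 63: fwd; pos2(id29) recv 44: fwd; pos3(id52) recv 29: drop; pos4(id95) recv 52: drop; pos5(id97) recv 95: drop; pos6(id42) recv 97: fwd; pos0(id63) recv 42: drop
Round 2: pos2(id29) recv 63: fwd; pos3(id52) recv 44: drop; pos0(id63) recv 97: fwd
Round 3: pos3(id52) recv 63: fwd; pos1(id44) recv 97: fwd
Round 4: pos4(id95) recv 63: drop; pos2(id29) recv 97: fwd
Round 5: pos3(id52) recv 97: fwd
Round 6: pos4(id95) recv 97: fwd
Round 7: pos5(id97) recv 97: ELECTED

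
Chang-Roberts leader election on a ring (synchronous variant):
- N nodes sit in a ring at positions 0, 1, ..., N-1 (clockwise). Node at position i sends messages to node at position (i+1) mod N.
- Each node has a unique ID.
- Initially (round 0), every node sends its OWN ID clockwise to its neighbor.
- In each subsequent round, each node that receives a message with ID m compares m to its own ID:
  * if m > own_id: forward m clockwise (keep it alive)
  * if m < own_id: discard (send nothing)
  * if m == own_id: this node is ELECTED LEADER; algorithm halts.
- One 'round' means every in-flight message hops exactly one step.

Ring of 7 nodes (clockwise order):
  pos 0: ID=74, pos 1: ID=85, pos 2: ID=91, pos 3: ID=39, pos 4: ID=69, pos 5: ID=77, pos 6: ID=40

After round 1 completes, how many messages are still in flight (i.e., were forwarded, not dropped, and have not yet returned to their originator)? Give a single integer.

Answer: 2

Derivation:
Round 1: pos1(id85) recv 74: drop; pos2(id91) recv 85: drop; pos3(id39) recv 91: fwd; pos4(id69) recv 39: drop; pos5(id77) recv 69: drop; pos6(id40) recv 77: fwd; pos0(id74) recv 40: drop
After round 1: 2 messages still in flight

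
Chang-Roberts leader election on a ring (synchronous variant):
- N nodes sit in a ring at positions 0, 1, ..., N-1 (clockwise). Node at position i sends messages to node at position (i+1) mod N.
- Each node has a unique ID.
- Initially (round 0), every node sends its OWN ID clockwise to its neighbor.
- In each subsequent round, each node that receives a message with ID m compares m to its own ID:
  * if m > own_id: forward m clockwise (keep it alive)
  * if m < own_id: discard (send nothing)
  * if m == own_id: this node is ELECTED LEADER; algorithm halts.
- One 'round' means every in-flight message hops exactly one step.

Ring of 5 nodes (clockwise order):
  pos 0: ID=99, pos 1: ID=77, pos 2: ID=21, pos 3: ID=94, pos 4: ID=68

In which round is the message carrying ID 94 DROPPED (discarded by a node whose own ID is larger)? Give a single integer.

Round 1: pos1(id77) recv 99: fwd; pos2(id21) recv 77: fwd; pos3(id94) recv 21: drop; pos4(id68) recv 94: fwd; pos0(id99) recv 68: drop
Round 2: pos2(id21) recv 99: fwd; pos3(id94) recv 77: drop; pos0(id99) recv 94: drop
Round 3: pos3(id94) recv 99: fwd
Round 4: pos4(id68) recv 99: fwd
Round 5: pos0(id99) recv 99: ELECTED
Message ID 94 originates at pos 3; dropped at pos 0 in round 2

Answer: 2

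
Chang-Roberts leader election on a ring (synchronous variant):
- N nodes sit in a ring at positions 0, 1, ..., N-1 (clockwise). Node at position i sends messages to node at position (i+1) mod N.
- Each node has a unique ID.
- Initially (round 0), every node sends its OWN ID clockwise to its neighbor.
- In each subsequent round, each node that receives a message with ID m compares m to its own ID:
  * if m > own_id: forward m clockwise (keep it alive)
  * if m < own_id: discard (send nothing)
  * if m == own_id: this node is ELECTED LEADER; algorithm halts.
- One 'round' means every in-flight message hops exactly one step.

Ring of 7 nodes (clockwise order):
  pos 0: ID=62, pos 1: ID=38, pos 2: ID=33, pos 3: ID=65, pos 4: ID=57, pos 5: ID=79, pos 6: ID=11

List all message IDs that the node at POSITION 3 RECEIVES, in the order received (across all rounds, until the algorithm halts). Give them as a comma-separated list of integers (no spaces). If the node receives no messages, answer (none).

Answer: 33,38,62,79

Derivation:
Round 1: pos1(id38) recv 62: fwd; pos2(id33) recv 38: fwd; pos3(id65) recv 33: drop; pos4(id57) recv 65: fwd; pos5(id79) recv 57: drop; pos6(id11) recv 79: fwd; pos0(id62) recv 11: drop
Round 2: pos2(id33) recv 62: fwd; pos3(id65) recv 38: drop; pos5(id79) recv 65: drop; pos0(id62) recv 79: fwd
Round 3: pos3(id65) recv 62: drop; pos1(id38) recv 79: fwd
Round 4: pos2(id33) recv 79: fwd
Round 5: pos3(id65) recv 79: fwd
Round 6: pos4(id57) recv 79: fwd
Round 7: pos5(id79) recv 79: ELECTED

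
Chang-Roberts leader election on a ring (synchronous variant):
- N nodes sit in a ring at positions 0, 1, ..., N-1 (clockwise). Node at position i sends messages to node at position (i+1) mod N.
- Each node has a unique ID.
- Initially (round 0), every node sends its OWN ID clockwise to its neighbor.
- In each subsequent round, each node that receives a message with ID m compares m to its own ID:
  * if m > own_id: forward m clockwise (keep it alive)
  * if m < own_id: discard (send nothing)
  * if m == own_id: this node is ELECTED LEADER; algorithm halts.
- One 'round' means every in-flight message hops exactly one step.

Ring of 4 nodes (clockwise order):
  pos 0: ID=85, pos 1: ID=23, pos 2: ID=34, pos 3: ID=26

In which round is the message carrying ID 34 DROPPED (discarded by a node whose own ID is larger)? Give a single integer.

Round 1: pos1(id23) recv 85: fwd; pos2(id34) recv 23: drop; pos3(id26) recv 34: fwd; pos0(id85) recv 26: drop
Round 2: pos2(id34) recv 85: fwd; pos0(id85) recv 34: drop
Round 3: pos3(id26) recv 85: fwd
Round 4: pos0(id85) recv 85: ELECTED
Message ID 34 originates at pos 2; dropped at pos 0 in round 2

Answer: 2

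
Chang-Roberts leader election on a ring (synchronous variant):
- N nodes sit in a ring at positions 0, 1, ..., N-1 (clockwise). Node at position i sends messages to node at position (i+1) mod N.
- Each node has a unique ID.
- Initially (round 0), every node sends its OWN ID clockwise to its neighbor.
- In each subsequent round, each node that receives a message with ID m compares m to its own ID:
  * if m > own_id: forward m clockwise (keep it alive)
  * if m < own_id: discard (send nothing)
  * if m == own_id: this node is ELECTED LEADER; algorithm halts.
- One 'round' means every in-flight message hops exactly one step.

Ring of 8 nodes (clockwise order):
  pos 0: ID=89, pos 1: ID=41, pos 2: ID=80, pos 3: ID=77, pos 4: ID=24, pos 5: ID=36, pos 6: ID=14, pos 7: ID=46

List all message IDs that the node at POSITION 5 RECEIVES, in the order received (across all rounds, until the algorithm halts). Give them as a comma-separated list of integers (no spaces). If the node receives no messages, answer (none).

Answer: 24,77,80,89

Derivation:
Round 1: pos1(id41) recv 89: fwd; pos2(id80) recv 41: drop; pos3(id77) recv 80: fwd; pos4(id24) recv 77: fwd; pos5(id36) recv 24: drop; pos6(id14) recv 36: fwd; pos7(id46) recv 14: drop; pos0(id89) recv 46: drop
Round 2: pos2(id80) recv 89: fwd; pos4(id24) recv 80: fwd; pos5(id36) recv 77: fwd; pos7(id46) recv 36: drop
Round 3: pos3(id77) recv 89: fwd; pos5(id36) recv 80: fwd; pos6(id14) recv 77: fwd
Round 4: pos4(id24) recv 89: fwd; pos6(id14) recv 80: fwd; pos7(id46) recv 77: fwd
Round 5: pos5(id36) recv 89: fwd; pos7(id46) recv 80: fwd; pos0(id89) recv 77: drop
Round 6: pos6(id14) recv 89: fwd; pos0(id89) recv 80: drop
Round 7: pos7(id46) recv 89: fwd
Round 8: pos0(id89) recv 89: ELECTED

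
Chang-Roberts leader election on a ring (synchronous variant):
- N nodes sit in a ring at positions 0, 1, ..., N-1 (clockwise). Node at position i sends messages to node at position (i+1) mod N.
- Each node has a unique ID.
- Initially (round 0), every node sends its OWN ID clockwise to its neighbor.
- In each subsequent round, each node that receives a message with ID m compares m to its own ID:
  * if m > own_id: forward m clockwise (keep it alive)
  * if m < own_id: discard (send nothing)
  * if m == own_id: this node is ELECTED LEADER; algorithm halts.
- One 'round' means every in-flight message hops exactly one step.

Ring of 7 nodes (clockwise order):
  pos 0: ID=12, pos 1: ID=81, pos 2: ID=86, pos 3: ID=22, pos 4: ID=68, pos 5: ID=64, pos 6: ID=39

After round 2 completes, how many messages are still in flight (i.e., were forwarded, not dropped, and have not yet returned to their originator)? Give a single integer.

Answer: 3

Derivation:
Round 1: pos1(id81) recv 12: drop; pos2(id86) recv 81: drop; pos3(id22) recv 86: fwd; pos4(id68) recv 22: drop; pos5(id64) recv 68: fwd; pos6(id39) recv 64: fwd; pos0(id12) recv 39: fwd
Round 2: pos4(id68) recv 86: fwd; pos6(id39) recv 68: fwd; pos0(id12) recv 64: fwd; pos1(id81) recv 39: drop
After round 2: 3 messages still in flight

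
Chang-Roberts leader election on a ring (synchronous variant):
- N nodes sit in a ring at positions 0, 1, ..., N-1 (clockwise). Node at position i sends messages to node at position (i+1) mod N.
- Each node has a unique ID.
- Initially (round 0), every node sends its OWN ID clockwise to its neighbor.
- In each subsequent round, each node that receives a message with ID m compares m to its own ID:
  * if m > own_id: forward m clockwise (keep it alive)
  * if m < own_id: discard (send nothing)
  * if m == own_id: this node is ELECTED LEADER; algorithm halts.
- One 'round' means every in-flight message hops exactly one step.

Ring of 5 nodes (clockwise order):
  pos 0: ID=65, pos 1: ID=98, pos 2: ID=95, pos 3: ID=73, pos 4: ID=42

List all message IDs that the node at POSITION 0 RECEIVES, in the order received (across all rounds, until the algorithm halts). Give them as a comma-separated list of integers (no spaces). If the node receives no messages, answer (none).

Round 1: pos1(id98) recv 65: drop; pos2(id95) recv 98: fwd; pos3(id73) recv 95: fwd; pos4(id42) recv 73: fwd; pos0(id65) recv 42: drop
Round 2: pos3(id73) recv 98: fwd; pos4(id42) recv 95: fwd; pos0(id65) recv 73: fwd
Round 3: pos4(id42) recv 98: fwd; pos0(id65) recv 95: fwd; pos1(id98) recv 73: drop
Round 4: pos0(id65) recv 98: fwd; pos1(id98) recv 95: drop
Round 5: pos1(id98) recv 98: ELECTED

Answer: 42,73,95,98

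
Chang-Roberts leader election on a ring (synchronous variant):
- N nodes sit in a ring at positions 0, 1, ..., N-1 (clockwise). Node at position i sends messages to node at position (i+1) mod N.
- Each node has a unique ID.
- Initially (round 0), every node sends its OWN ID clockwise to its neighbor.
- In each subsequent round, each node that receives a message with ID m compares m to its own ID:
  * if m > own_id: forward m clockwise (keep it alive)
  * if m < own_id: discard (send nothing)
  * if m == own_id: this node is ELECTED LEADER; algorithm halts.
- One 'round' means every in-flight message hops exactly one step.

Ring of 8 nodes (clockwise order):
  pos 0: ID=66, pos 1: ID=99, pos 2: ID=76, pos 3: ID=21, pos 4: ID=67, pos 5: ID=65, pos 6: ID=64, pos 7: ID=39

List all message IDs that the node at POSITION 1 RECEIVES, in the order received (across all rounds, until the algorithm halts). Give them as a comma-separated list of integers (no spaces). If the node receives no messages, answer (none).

Round 1: pos1(id99) recv 66: drop; pos2(id76) recv 99: fwd; pos3(id21) recv 76: fwd; pos4(id67) recv 21: drop; pos5(id65) recv 67: fwd; pos6(id64) recv 65: fwd; pos7(id39) recv 64: fwd; pos0(id66) recv 39: drop
Round 2: pos3(id21) recv 99: fwd; pos4(id67) recv 76: fwd; pos6(id64) recv 67: fwd; pos7(id39) recv 65: fwd; pos0(id66) recv 64: drop
Round 3: pos4(id67) recv 99: fwd; pos5(id65) recv 76: fwd; pos7(id39) recv 67: fwd; pos0(id66) recv 65: drop
Round 4: pos5(id65) recv 99: fwd; pos6(id64) recv 76: fwd; pos0(id66) recv 67: fwd
Round 5: pos6(id64) recv 99: fwd; pos7(id39) recv 76: fwd; pos1(id99) recv 67: drop
Round 6: pos7(id39) recv 99: fwd; pos0(id66) recv 76: fwd
Round 7: pos0(id66) recv 99: fwd; pos1(id99) recv 76: drop
Round 8: pos1(id99) recv 99: ELECTED

Answer: 66,67,76,99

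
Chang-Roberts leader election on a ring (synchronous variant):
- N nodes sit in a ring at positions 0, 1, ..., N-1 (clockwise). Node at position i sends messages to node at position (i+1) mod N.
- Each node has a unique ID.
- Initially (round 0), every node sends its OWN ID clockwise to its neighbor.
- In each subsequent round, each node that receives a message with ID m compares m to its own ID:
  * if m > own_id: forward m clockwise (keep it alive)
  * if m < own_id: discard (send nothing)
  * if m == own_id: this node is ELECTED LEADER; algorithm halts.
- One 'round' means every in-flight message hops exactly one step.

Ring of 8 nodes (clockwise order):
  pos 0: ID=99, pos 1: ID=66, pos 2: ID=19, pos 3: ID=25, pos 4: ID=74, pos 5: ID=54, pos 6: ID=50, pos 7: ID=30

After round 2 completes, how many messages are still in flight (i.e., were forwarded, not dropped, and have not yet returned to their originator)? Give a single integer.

Round 1: pos1(id66) recv 99: fwd; pos2(id19) recv 66: fwd; pos3(id25) recv 19: drop; pos4(id74) recv 25: drop; pos5(id54) recv 74: fwd; pos6(id50) recv 54: fwd; pos7(id30) recv 50: fwd; pos0(id99) recv 30: drop
Round 2: pos2(id19) recv 99: fwd; pos3(id25) recv 66: fwd; pos6(id50) recv 74: fwd; pos7(id30) recv 54: fwd; pos0(id99) recv 50: drop
After round 2: 4 messages still in flight

Answer: 4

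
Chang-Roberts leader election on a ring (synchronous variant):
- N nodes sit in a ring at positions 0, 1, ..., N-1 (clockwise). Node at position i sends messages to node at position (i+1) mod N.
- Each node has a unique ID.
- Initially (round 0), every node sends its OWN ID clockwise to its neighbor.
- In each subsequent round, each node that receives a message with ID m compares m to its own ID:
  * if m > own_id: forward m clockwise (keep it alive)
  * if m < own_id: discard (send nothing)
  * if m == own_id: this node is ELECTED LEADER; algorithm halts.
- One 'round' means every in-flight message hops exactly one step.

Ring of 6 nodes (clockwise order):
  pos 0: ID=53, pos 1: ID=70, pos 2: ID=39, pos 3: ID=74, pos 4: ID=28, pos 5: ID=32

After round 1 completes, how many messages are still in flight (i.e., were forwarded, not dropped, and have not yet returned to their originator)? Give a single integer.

Round 1: pos1(id70) recv 53: drop; pos2(id39) recv 70: fwd; pos3(id74) recv 39: drop; pos4(id28) recv 74: fwd; pos5(id32) recv 28: drop; pos0(id53) recv 32: drop
After round 1: 2 messages still in flight

Answer: 2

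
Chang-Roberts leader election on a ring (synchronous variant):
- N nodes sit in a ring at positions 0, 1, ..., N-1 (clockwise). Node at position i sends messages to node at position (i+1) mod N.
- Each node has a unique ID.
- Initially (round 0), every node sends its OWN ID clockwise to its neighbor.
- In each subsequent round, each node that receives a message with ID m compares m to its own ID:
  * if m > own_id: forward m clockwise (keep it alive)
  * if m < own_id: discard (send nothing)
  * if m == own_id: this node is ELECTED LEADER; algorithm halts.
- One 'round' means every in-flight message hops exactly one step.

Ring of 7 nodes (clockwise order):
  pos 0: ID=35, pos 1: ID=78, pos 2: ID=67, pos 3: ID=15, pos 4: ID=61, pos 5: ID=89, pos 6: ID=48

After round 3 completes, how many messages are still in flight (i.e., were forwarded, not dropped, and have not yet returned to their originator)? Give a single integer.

Round 1: pos1(id78) recv 35: drop; pos2(id67) recv 78: fwd; pos3(id15) recv 67: fwd; pos4(id61) recv 15: drop; pos5(id89) recv 61: drop; pos6(id48) recv 89: fwd; pos0(id35) recv 48: fwd
Round 2: pos3(id15) recv 78: fwd; pos4(id61) recv 67: fwd; pos0(id35) recv 89: fwd; pos1(id78) recv 48: drop
Round 3: pos4(id61) recv 78: fwd; pos5(id89) recv 67: drop; pos1(id78) recv 89: fwd
After round 3: 2 messages still in flight

Answer: 2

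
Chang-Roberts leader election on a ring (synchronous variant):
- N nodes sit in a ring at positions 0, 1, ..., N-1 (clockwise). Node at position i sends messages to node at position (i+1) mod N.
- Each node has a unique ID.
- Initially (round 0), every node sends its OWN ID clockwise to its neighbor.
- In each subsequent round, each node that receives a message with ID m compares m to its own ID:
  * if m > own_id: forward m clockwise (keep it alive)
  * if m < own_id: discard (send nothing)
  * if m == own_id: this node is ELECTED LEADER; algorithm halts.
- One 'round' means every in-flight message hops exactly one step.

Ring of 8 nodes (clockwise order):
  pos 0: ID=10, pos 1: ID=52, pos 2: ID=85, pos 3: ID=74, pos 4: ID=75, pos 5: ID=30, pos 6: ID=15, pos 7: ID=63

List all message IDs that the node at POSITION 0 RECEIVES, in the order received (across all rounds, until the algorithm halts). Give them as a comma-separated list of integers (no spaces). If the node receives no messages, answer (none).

Round 1: pos1(id52) recv 10: drop; pos2(id85) recv 52: drop; pos3(id74) recv 85: fwd; pos4(id75) recv 74: drop; pos5(id30) recv 75: fwd; pos6(id15) recv 30: fwd; pos7(id63) recv 15: drop; pos0(id10) recv 63: fwd
Round 2: pos4(id75) recv 85: fwd; pos6(id15) recv 75: fwd; pos7(id63) recv 30: drop; pos1(id52) recv 63: fwd
Round 3: pos5(id30) recv 85: fwd; pos7(id63) recv 75: fwd; pos2(id85) recv 63: drop
Round 4: pos6(id15) recv 85: fwd; pos0(id10) recv 75: fwd
Round 5: pos7(id63) recv 85: fwd; pos1(id52) recv 75: fwd
Round 6: pos0(id10) recv 85: fwd; pos2(id85) recv 75: drop
Round 7: pos1(id52) recv 85: fwd
Round 8: pos2(id85) recv 85: ELECTED

Answer: 63,75,85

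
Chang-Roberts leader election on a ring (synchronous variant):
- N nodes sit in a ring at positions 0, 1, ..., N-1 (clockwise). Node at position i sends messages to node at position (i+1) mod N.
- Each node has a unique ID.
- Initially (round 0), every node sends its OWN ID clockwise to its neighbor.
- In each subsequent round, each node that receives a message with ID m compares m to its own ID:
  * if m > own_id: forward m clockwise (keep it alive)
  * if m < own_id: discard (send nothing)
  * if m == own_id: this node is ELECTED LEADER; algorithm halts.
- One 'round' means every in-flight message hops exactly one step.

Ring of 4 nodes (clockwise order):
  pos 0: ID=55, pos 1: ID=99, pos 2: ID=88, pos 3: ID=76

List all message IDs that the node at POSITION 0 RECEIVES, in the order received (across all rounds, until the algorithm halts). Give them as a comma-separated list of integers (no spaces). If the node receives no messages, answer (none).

Answer: 76,88,99

Derivation:
Round 1: pos1(id99) recv 55: drop; pos2(id88) recv 99: fwd; pos3(id76) recv 88: fwd; pos0(id55) recv 76: fwd
Round 2: pos3(id76) recv 99: fwd; pos0(id55) recv 88: fwd; pos1(id99) recv 76: drop
Round 3: pos0(id55) recv 99: fwd; pos1(id99) recv 88: drop
Round 4: pos1(id99) recv 99: ELECTED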